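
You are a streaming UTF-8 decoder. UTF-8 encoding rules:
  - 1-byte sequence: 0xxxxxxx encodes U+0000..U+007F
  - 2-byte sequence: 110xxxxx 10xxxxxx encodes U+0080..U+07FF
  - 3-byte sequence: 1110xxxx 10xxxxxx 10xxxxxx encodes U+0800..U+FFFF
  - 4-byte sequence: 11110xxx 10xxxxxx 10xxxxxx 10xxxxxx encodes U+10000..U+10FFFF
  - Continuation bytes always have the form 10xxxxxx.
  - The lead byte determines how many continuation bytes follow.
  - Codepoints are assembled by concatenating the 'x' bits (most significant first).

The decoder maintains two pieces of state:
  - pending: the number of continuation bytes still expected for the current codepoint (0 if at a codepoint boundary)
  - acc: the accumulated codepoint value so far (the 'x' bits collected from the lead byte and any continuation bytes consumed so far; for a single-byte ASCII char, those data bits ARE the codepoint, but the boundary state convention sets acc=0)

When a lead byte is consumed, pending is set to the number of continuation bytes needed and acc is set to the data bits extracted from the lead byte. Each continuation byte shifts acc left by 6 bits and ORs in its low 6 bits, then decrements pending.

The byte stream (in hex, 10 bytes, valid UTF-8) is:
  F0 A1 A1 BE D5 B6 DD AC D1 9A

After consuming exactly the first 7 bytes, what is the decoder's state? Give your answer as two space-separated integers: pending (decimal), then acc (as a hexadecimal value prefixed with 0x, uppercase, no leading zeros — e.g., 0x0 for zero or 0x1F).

Answer: 1 0x1D

Derivation:
Byte[0]=F0: 4-byte lead. pending=3, acc=0x0
Byte[1]=A1: continuation. acc=(acc<<6)|0x21=0x21, pending=2
Byte[2]=A1: continuation. acc=(acc<<6)|0x21=0x861, pending=1
Byte[3]=BE: continuation. acc=(acc<<6)|0x3E=0x2187E, pending=0
Byte[4]=D5: 2-byte lead. pending=1, acc=0x15
Byte[5]=B6: continuation. acc=(acc<<6)|0x36=0x576, pending=0
Byte[6]=DD: 2-byte lead. pending=1, acc=0x1D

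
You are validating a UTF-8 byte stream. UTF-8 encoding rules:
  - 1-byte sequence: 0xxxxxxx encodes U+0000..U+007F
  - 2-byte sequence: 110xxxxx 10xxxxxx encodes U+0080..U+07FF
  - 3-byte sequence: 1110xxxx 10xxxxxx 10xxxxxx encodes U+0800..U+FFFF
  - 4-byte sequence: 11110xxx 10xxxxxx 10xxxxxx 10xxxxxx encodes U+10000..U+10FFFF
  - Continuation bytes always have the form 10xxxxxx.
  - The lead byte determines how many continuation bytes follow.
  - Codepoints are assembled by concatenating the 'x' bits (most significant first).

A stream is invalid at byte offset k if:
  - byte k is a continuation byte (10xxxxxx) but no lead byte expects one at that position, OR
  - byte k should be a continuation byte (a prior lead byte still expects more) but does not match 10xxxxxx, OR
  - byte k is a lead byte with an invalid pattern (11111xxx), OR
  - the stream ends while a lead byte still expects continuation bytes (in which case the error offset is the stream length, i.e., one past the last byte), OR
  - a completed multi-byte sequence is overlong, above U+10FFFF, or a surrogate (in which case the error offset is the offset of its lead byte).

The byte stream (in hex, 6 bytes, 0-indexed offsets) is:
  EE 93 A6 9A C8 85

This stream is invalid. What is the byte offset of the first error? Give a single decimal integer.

Byte[0]=EE: 3-byte lead, need 2 cont bytes. acc=0xE
Byte[1]=93: continuation. acc=(acc<<6)|0x13=0x393
Byte[2]=A6: continuation. acc=(acc<<6)|0x26=0xE4E6
Completed: cp=U+E4E6 (starts at byte 0)
Byte[3]=9A: INVALID lead byte (not 0xxx/110x/1110/11110)

Answer: 3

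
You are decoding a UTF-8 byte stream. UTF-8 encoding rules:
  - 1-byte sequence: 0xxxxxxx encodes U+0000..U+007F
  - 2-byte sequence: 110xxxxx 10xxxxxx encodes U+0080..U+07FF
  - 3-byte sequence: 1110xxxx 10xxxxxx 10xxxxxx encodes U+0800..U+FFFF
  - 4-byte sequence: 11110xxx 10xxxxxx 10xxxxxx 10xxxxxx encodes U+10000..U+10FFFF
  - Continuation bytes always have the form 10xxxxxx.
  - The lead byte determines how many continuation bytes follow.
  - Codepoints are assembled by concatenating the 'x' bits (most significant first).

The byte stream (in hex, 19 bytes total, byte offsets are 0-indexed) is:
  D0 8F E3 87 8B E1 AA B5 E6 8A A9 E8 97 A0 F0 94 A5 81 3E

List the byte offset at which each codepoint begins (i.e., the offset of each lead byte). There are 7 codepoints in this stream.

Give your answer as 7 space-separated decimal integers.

Byte[0]=D0: 2-byte lead, need 1 cont bytes. acc=0x10
Byte[1]=8F: continuation. acc=(acc<<6)|0x0F=0x40F
Completed: cp=U+040F (starts at byte 0)
Byte[2]=E3: 3-byte lead, need 2 cont bytes. acc=0x3
Byte[3]=87: continuation. acc=(acc<<6)|0x07=0xC7
Byte[4]=8B: continuation. acc=(acc<<6)|0x0B=0x31CB
Completed: cp=U+31CB (starts at byte 2)
Byte[5]=E1: 3-byte lead, need 2 cont bytes. acc=0x1
Byte[6]=AA: continuation. acc=(acc<<6)|0x2A=0x6A
Byte[7]=B5: continuation. acc=(acc<<6)|0x35=0x1AB5
Completed: cp=U+1AB5 (starts at byte 5)
Byte[8]=E6: 3-byte lead, need 2 cont bytes. acc=0x6
Byte[9]=8A: continuation. acc=(acc<<6)|0x0A=0x18A
Byte[10]=A9: continuation. acc=(acc<<6)|0x29=0x62A9
Completed: cp=U+62A9 (starts at byte 8)
Byte[11]=E8: 3-byte lead, need 2 cont bytes. acc=0x8
Byte[12]=97: continuation. acc=(acc<<6)|0x17=0x217
Byte[13]=A0: continuation. acc=(acc<<6)|0x20=0x85E0
Completed: cp=U+85E0 (starts at byte 11)
Byte[14]=F0: 4-byte lead, need 3 cont bytes. acc=0x0
Byte[15]=94: continuation. acc=(acc<<6)|0x14=0x14
Byte[16]=A5: continuation. acc=(acc<<6)|0x25=0x525
Byte[17]=81: continuation. acc=(acc<<6)|0x01=0x14941
Completed: cp=U+14941 (starts at byte 14)
Byte[18]=3E: 1-byte ASCII. cp=U+003E

Answer: 0 2 5 8 11 14 18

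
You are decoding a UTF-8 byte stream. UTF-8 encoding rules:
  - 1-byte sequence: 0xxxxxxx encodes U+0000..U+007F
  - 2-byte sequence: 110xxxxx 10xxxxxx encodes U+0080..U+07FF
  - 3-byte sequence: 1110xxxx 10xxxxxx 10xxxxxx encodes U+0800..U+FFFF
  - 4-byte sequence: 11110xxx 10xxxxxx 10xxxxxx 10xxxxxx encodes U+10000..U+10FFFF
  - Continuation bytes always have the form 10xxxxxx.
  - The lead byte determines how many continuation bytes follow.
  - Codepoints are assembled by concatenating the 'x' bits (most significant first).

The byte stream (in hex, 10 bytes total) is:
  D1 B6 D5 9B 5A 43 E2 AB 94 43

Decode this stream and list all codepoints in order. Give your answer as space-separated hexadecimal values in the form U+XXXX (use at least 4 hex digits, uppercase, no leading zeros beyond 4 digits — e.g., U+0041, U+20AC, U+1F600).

Answer: U+0476 U+055B U+005A U+0043 U+2AD4 U+0043

Derivation:
Byte[0]=D1: 2-byte lead, need 1 cont bytes. acc=0x11
Byte[1]=B6: continuation. acc=(acc<<6)|0x36=0x476
Completed: cp=U+0476 (starts at byte 0)
Byte[2]=D5: 2-byte lead, need 1 cont bytes. acc=0x15
Byte[3]=9B: continuation. acc=(acc<<6)|0x1B=0x55B
Completed: cp=U+055B (starts at byte 2)
Byte[4]=5A: 1-byte ASCII. cp=U+005A
Byte[5]=43: 1-byte ASCII. cp=U+0043
Byte[6]=E2: 3-byte lead, need 2 cont bytes. acc=0x2
Byte[7]=AB: continuation. acc=(acc<<6)|0x2B=0xAB
Byte[8]=94: continuation. acc=(acc<<6)|0x14=0x2AD4
Completed: cp=U+2AD4 (starts at byte 6)
Byte[9]=43: 1-byte ASCII. cp=U+0043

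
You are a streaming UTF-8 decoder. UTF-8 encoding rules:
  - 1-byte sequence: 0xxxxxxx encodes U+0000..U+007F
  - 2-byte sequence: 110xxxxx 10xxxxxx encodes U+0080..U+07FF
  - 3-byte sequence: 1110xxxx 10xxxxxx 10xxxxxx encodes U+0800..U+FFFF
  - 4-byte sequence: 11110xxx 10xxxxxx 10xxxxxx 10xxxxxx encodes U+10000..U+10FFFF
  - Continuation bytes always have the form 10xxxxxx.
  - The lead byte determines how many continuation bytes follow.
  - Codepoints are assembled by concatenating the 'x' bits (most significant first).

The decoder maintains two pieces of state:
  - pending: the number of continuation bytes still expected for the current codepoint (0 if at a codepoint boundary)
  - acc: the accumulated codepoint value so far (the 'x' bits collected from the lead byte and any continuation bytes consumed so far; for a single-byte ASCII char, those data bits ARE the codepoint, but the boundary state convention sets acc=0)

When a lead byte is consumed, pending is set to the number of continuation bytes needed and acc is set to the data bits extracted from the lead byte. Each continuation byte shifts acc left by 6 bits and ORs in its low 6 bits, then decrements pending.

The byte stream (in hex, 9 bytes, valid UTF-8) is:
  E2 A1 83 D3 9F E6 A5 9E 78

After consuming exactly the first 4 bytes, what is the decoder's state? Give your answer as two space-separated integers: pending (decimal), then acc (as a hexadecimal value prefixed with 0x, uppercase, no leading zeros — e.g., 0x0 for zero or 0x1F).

Byte[0]=E2: 3-byte lead. pending=2, acc=0x2
Byte[1]=A1: continuation. acc=(acc<<6)|0x21=0xA1, pending=1
Byte[2]=83: continuation. acc=(acc<<6)|0x03=0x2843, pending=0
Byte[3]=D3: 2-byte lead. pending=1, acc=0x13

Answer: 1 0x13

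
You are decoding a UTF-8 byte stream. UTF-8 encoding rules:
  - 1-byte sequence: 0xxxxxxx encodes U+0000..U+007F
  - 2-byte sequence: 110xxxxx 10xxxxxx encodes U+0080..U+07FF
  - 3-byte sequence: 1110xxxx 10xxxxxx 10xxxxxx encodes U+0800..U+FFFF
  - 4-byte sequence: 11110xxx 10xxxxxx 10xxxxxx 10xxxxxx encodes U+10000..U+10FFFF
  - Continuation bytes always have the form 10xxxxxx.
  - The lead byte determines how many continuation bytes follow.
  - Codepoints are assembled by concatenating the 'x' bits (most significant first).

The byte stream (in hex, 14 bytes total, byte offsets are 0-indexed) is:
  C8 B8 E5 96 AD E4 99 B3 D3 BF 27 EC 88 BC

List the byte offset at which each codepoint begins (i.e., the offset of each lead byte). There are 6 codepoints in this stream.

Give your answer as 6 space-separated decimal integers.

Answer: 0 2 5 8 10 11

Derivation:
Byte[0]=C8: 2-byte lead, need 1 cont bytes. acc=0x8
Byte[1]=B8: continuation. acc=(acc<<6)|0x38=0x238
Completed: cp=U+0238 (starts at byte 0)
Byte[2]=E5: 3-byte lead, need 2 cont bytes. acc=0x5
Byte[3]=96: continuation. acc=(acc<<6)|0x16=0x156
Byte[4]=AD: continuation. acc=(acc<<6)|0x2D=0x55AD
Completed: cp=U+55AD (starts at byte 2)
Byte[5]=E4: 3-byte lead, need 2 cont bytes. acc=0x4
Byte[6]=99: continuation. acc=(acc<<6)|0x19=0x119
Byte[7]=B3: continuation. acc=(acc<<6)|0x33=0x4673
Completed: cp=U+4673 (starts at byte 5)
Byte[8]=D3: 2-byte lead, need 1 cont bytes. acc=0x13
Byte[9]=BF: continuation. acc=(acc<<6)|0x3F=0x4FF
Completed: cp=U+04FF (starts at byte 8)
Byte[10]=27: 1-byte ASCII. cp=U+0027
Byte[11]=EC: 3-byte lead, need 2 cont bytes. acc=0xC
Byte[12]=88: continuation. acc=(acc<<6)|0x08=0x308
Byte[13]=BC: continuation. acc=(acc<<6)|0x3C=0xC23C
Completed: cp=U+C23C (starts at byte 11)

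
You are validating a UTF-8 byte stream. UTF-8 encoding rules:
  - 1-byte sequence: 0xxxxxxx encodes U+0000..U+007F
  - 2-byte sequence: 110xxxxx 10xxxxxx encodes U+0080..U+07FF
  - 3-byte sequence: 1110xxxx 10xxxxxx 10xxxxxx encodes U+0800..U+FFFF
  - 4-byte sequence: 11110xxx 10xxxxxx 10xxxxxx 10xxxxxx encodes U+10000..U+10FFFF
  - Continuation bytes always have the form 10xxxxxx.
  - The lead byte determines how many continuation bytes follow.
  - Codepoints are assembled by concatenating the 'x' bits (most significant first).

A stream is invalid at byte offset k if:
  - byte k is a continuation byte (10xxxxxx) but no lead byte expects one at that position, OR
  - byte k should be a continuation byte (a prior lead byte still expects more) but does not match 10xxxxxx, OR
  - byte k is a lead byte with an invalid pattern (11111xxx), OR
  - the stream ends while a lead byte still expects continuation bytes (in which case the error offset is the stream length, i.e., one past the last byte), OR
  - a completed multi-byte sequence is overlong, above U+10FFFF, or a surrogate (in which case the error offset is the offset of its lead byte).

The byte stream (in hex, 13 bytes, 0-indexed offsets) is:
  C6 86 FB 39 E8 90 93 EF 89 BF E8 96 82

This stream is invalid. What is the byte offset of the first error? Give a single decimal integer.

Byte[0]=C6: 2-byte lead, need 1 cont bytes. acc=0x6
Byte[1]=86: continuation. acc=(acc<<6)|0x06=0x186
Completed: cp=U+0186 (starts at byte 0)
Byte[2]=FB: INVALID lead byte (not 0xxx/110x/1110/11110)

Answer: 2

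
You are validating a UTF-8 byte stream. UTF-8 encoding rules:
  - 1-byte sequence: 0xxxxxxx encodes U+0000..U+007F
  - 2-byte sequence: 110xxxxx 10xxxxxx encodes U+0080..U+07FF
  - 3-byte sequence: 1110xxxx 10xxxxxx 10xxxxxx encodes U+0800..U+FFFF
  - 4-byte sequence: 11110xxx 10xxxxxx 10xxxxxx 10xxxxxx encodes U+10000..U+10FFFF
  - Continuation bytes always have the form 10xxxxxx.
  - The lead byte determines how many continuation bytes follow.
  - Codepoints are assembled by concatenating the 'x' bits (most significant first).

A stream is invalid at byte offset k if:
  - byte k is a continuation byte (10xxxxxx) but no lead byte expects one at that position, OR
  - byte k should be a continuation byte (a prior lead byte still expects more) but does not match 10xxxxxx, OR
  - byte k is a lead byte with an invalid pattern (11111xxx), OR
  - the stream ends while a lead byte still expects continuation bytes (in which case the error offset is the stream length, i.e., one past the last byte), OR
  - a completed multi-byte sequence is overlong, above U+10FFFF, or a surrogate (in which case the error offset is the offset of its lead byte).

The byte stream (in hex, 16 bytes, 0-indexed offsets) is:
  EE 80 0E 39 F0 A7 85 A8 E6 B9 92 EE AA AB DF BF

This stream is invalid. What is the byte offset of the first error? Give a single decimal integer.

Byte[0]=EE: 3-byte lead, need 2 cont bytes. acc=0xE
Byte[1]=80: continuation. acc=(acc<<6)|0x00=0x380
Byte[2]=0E: expected 10xxxxxx continuation. INVALID

Answer: 2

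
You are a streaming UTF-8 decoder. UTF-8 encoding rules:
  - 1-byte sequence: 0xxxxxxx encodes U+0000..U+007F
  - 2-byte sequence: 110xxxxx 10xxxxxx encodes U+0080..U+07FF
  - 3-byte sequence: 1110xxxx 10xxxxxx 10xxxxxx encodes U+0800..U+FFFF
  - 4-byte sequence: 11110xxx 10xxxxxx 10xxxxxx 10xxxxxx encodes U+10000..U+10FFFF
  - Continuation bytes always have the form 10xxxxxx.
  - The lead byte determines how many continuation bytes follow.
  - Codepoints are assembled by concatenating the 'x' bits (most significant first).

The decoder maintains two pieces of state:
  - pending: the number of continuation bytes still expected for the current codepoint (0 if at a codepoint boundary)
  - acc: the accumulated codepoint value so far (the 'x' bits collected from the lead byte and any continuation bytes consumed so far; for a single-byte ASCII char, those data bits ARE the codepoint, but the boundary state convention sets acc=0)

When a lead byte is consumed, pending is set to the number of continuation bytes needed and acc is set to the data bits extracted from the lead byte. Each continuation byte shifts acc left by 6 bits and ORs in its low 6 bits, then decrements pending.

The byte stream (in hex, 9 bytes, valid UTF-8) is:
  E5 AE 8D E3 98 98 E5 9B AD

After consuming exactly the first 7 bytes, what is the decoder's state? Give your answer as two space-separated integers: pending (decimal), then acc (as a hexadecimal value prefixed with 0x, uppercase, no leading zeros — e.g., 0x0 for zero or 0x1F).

Byte[0]=E5: 3-byte lead. pending=2, acc=0x5
Byte[1]=AE: continuation. acc=(acc<<6)|0x2E=0x16E, pending=1
Byte[2]=8D: continuation. acc=(acc<<6)|0x0D=0x5B8D, pending=0
Byte[3]=E3: 3-byte lead. pending=2, acc=0x3
Byte[4]=98: continuation. acc=(acc<<6)|0x18=0xD8, pending=1
Byte[5]=98: continuation. acc=(acc<<6)|0x18=0x3618, pending=0
Byte[6]=E5: 3-byte lead. pending=2, acc=0x5

Answer: 2 0x5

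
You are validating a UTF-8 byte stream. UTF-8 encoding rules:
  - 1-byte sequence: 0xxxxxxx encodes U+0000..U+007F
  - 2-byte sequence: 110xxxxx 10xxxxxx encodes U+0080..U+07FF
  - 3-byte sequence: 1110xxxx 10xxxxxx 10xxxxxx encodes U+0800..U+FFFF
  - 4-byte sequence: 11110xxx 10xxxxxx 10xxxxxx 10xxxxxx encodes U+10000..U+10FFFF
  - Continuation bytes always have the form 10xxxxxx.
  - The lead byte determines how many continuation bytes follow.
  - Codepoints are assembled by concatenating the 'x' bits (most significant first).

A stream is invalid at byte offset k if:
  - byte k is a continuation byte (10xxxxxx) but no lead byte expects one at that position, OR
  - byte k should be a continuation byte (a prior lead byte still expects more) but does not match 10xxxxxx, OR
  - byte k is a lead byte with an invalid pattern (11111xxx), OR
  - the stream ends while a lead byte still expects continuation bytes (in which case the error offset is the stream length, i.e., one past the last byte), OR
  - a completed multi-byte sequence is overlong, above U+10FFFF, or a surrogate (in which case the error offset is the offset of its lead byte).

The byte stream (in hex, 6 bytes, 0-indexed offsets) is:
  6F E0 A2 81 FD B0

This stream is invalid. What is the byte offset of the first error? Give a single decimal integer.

Answer: 4

Derivation:
Byte[0]=6F: 1-byte ASCII. cp=U+006F
Byte[1]=E0: 3-byte lead, need 2 cont bytes. acc=0x0
Byte[2]=A2: continuation. acc=(acc<<6)|0x22=0x22
Byte[3]=81: continuation. acc=(acc<<6)|0x01=0x881
Completed: cp=U+0881 (starts at byte 1)
Byte[4]=FD: INVALID lead byte (not 0xxx/110x/1110/11110)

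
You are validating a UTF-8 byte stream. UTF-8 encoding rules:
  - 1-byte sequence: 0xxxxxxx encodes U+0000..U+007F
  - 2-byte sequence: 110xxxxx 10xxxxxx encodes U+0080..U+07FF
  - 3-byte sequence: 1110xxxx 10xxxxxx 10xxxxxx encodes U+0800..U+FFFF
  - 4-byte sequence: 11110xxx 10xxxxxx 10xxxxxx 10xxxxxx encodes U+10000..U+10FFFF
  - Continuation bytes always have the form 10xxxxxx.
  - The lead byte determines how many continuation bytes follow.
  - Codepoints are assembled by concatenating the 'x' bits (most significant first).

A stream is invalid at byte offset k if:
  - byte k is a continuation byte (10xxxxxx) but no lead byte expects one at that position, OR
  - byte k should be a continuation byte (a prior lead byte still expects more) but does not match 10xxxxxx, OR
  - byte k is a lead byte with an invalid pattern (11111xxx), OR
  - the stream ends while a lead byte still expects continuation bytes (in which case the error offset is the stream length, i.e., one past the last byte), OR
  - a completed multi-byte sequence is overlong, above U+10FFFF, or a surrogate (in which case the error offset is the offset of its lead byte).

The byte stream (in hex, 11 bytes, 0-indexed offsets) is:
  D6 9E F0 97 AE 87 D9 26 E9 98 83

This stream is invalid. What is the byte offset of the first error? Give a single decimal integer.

Answer: 7

Derivation:
Byte[0]=D6: 2-byte lead, need 1 cont bytes. acc=0x16
Byte[1]=9E: continuation. acc=(acc<<6)|0x1E=0x59E
Completed: cp=U+059E (starts at byte 0)
Byte[2]=F0: 4-byte lead, need 3 cont bytes. acc=0x0
Byte[3]=97: continuation. acc=(acc<<6)|0x17=0x17
Byte[4]=AE: continuation. acc=(acc<<6)|0x2E=0x5EE
Byte[5]=87: continuation. acc=(acc<<6)|0x07=0x17B87
Completed: cp=U+17B87 (starts at byte 2)
Byte[6]=D9: 2-byte lead, need 1 cont bytes. acc=0x19
Byte[7]=26: expected 10xxxxxx continuation. INVALID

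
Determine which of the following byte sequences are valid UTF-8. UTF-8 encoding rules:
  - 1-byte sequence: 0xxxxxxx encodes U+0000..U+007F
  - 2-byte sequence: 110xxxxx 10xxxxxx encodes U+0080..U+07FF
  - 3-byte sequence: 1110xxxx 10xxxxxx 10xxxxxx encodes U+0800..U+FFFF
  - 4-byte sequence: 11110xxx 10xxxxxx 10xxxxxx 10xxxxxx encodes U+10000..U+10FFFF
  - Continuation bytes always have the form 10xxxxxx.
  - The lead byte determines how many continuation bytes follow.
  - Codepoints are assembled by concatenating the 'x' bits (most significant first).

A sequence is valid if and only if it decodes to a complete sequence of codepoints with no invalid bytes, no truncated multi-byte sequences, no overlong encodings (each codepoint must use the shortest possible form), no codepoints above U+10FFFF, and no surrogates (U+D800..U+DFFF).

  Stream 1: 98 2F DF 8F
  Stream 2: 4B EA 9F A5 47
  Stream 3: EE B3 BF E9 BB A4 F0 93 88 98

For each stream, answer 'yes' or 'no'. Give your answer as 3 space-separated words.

Answer: no yes yes

Derivation:
Stream 1: error at byte offset 0. INVALID
Stream 2: decodes cleanly. VALID
Stream 3: decodes cleanly. VALID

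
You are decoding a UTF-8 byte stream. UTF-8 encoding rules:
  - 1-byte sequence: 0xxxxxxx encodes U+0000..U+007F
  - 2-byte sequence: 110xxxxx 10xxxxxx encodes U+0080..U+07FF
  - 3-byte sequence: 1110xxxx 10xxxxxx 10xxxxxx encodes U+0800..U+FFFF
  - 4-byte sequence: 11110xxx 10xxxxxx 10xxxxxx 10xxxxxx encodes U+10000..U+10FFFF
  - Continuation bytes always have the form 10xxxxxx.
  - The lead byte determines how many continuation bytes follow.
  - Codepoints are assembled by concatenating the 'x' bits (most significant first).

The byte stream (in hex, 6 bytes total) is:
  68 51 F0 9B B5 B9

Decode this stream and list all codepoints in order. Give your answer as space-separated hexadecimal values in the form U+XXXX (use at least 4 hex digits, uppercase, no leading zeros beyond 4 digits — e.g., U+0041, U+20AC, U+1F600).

Byte[0]=68: 1-byte ASCII. cp=U+0068
Byte[1]=51: 1-byte ASCII. cp=U+0051
Byte[2]=F0: 4-byte lead, need 3 cont bytes. acc=0x0
Byte[3]=9B: continuation. acc=(acc<<6)|0x1B=0x1B
Byte[4]=B5: continuation. acc=(acc<<6)|0x35=0x6F5
Byte[5]=B9: continuation. acc=(acc<<6)|0x39=0x1BD79
Completed: cp=U+1BD79 (starts at byte 2)

Answer: U+0068 U+0051 U+1BD79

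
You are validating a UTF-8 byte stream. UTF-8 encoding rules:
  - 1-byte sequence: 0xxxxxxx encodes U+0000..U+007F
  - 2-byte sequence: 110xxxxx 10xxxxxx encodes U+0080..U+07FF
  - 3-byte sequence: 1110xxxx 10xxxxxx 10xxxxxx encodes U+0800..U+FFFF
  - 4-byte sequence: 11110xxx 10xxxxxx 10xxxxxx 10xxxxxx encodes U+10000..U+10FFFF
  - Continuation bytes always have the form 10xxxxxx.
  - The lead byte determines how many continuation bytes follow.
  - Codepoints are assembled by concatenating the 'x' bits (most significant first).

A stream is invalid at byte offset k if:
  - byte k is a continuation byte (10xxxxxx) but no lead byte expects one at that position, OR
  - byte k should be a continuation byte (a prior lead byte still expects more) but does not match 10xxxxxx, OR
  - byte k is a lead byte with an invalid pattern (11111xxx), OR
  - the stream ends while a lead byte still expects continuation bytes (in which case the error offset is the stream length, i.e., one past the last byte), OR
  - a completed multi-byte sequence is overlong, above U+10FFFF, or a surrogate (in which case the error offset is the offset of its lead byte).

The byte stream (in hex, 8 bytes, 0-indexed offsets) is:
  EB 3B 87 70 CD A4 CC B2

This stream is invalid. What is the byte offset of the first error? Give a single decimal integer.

Byte[0]=EB: 3-byte lead, need 2 cont bytes. acc=0xB
Byte[1]=3B: expected 10xxxxxx continuation. INVALID

Answer: 1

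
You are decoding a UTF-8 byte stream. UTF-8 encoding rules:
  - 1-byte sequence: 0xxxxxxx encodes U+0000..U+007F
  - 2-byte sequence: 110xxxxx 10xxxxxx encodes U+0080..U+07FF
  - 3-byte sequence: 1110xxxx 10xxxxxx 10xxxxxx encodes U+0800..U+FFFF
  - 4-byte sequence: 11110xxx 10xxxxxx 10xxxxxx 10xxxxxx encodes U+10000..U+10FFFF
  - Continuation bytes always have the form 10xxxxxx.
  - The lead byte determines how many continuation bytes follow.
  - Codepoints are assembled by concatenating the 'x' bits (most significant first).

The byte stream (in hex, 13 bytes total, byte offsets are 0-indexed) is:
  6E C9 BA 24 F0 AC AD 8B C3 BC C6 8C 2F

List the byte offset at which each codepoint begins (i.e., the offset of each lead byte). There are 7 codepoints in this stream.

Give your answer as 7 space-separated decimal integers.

Byte[0]=6E: 1-byte ASCII. cp=U+006E
Byte[1]=C9: 2-byte lead, need 1 cont bytes. acc=0x9
Byte[2]=BA: continuation. acc=(acc<<6)|0x3A=0x27A
Completed: cp=U+027A (starts at byte 1)
Byte[3]=24: 1-byte ASCII. cp=U+0024
Byte[4]=F0: 4-byte lead, need 3 cont bytes. acc=0x0
Byte[5]=AC: continuation. acc=(acc<<6)|0x2C=0x2C
Byte[6]=AD: continuation. acc=(acc<<6)|0x2D=0xB2D
Byte[7]=8B: continuation. acc=(acc<<6)|0x0B=0x2CB4B
Completed: cp=U+2CB4B (starts at byte 4)
Byte[8]=C3: 2-byte lead, need 1 cont bytes. acc=0x3
Byte[9]=BC: continuation. acc=(acc<<6)|0x3C=0xFC
Completed: cp=U+00FC (starts at byte 8)
Byte[10]=C6: 2-byte lead, need 1 cont bytes. acc=0x6
Byte[11]=8C: continuation. acc=(acc<<6)|0x0C=0x18C
Completed: cp=U+018C (starts at byte 10)
Byte[12]=2F: 1-byte ASCII. cp=U+002F

Answer: 0 1 3 4 8 10 12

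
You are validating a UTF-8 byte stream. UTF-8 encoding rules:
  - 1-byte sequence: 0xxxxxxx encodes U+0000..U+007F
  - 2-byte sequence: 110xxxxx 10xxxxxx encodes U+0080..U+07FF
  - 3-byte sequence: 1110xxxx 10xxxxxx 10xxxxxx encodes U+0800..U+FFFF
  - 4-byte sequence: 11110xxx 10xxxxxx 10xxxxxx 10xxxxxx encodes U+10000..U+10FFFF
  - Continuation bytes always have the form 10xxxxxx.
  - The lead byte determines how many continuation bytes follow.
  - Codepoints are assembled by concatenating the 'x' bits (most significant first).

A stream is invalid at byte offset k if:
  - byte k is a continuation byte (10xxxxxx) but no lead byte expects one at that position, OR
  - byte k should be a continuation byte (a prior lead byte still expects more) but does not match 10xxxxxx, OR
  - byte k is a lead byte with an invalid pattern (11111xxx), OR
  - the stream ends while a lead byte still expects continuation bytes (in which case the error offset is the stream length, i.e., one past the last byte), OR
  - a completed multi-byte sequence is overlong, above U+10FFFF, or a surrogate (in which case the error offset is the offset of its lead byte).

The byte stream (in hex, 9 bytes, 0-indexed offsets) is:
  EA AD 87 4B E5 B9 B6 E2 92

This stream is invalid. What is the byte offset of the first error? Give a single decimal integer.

Byte[0]=EA: 3-byte lead, need 2 cont bytes. acc=0xA
Byte[1]=AD: continuation. acc=(acc<<6)|0x2D=0x2AD
Byte[2]=87: continuation. acc=(acc<<6)|0x07=0xAB47
Completed: cp=U+AB47 (starts at byte 0)
Byte[3]=4B: 1-byte ASCII. cp=U+004B
Byte[4]=E5: 3-byte lead, need 2 cont bytes. acc=0x5
Byte[5]=B9: continuation. acc=(acc<<6)|0x39=0x179
Byte[6]=B6: continuation. acc=(acc<<6)|0x36=0x5E76
Completed: cp=U+5E76 (starts at byte 4)
Byte[7]=E2: 3-byte lead, need 2 cont bytes. acc=0x2
Byte[8]=92: continuation. acc=(acc<<6)|0x12=0x92
Byte[9]: stream ended, expected continuation. INVALID

Answer: 9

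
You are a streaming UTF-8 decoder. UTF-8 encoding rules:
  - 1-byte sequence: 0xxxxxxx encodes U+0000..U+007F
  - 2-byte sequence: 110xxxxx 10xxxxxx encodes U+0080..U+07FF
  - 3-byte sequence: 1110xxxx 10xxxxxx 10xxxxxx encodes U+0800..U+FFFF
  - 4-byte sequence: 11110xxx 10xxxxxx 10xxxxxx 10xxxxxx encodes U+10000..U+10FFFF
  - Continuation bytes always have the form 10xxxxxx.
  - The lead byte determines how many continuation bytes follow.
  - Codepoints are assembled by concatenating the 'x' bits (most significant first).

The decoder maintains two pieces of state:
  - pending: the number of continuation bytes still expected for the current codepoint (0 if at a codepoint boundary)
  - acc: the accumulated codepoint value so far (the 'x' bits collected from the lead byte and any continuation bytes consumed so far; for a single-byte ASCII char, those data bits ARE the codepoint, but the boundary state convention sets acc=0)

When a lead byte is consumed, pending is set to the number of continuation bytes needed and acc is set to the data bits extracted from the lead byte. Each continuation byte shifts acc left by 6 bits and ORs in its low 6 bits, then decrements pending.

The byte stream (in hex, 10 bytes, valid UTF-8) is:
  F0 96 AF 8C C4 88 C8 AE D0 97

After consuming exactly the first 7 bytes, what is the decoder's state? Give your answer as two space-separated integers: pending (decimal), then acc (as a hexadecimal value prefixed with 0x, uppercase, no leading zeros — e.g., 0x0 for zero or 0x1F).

Byte[0]=F0: 4-byte lead. pending=3, acc=0x0
Byte[1]=96: continuation. acc=(acc<<6)|0x16=0x16, pending=2
Byte[2]=AF: continuation. acc=(acc<<6)|0x2F=0x5AF, pending=1
Byte[3]=8C: continuation. acc=(acc<<6)|0x0C=0x16BCC, pending=0
Byte[4]=C4: 2-byte lead. pending=1, acc=0x4
Byte[5]=88: continuation. acc=(acc<<6)|0x08=0x108, pending=0
Byte[6]=C8: 2-byte lead. pending=1, acc=0x8

Answer: 1 0x8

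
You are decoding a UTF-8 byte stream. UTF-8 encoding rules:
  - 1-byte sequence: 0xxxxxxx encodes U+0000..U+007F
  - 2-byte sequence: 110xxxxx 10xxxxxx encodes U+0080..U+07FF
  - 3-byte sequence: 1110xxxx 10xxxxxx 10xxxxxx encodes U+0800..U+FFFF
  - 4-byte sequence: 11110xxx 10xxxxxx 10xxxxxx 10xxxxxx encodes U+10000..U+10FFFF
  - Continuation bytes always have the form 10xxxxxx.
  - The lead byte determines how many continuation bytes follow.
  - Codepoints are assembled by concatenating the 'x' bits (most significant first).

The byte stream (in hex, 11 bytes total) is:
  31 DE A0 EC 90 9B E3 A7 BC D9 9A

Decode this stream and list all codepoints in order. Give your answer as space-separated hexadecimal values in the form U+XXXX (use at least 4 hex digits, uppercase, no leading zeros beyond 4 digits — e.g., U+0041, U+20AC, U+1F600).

Answer: U+0031 U+07A0 U+C41B U+39FC U+065A

Derivation:
Byte[0]=31: 1-byte ASCII. cp=U+0031
Byte[1]=DE: 2-byte lead, need 1 cont bytes. acc=0x1E
Byte[2]=A0: continuation. acc=(acc<<6)|0x20=0x7A0
Completed: cp=U+07A0 (starts at byte 1)
Byte[3]=EC: 3-byte lead, need 2 cont bytes. acc=0xC
Byte[4]=90: continuation. acc=(acc<<6)|0x10=0x310
Byte[5]=9B: continuation. acc=(acc<<6)|0x1B=0xC41B
Completed: cp=U+C41B (starts at byte 3)
Byte[6]=E3: 3-byte lead, need 2 cont bytes. acc=0x3
Byte[7]=A7: continuation. acc=(acc<<6)|0x27=0xE7
Byte[8]=BC: continuation. acc=(acc<<6)|0x3C=0x39FC
Completed: cp=U+39FC (starts at byte 6)
Byte[9]=D9: 2-byte lead, need 1 cont bytes. acc=0x19
Byte[10]=9A: continuation. acc=(acc<<6)|0x1A=0x65A
Completed: cp=U+065A (starts at byte 9)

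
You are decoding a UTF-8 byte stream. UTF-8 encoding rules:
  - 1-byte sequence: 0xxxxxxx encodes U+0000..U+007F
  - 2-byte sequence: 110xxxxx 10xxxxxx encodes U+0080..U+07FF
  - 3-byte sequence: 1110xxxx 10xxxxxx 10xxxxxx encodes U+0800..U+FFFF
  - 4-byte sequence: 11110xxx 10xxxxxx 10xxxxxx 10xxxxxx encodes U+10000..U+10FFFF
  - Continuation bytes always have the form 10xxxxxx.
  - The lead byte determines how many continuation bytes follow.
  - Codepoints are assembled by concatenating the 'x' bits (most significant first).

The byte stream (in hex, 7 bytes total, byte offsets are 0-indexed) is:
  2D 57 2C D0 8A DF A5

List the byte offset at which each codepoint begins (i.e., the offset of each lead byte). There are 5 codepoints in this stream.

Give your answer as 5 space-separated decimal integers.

Answer: 0 1 2 3 5

Derivation:
Byte[0]=2D: 1-byte ASCII. cp=U+002D
Byte[1]=57: 1-byte ASCII. cp=U+0057
Byte[2]=2C: 1-byte ASCII. cp=U+002C
Byte[3]=D0: 2-byte lead, need 1 cont bytes. acc=0x10
Byte[4]=8A: continuation. acc=(acc<<6)|0x0A=0x40A
Completed: cp=U+040A (starts at byte 3)
Byte[5]=DF: 2-byte lead, need 1 cont bytes. acc=0x1F
Byte[6]=A5: continuation. acc=(acc<<6)|0x25=0x7E5
Completed: cp=U+07E5 (starts at byte 5)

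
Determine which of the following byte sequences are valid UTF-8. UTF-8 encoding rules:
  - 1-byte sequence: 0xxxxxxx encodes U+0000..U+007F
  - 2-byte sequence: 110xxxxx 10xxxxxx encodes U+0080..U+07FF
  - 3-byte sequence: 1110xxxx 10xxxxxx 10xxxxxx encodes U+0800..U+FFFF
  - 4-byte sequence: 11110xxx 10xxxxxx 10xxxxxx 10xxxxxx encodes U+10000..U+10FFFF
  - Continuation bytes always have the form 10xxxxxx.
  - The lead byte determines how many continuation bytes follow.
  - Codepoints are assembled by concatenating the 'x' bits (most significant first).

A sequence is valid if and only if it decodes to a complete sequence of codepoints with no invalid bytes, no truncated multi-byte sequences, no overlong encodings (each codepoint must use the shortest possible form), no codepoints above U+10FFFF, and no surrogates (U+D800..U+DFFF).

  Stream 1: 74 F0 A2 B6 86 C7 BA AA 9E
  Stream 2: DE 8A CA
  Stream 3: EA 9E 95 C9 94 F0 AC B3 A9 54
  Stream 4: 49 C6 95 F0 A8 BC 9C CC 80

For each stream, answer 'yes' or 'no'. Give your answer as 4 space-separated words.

Stream 1: error at byte offset 7. INVALID
Stream 2: error at byte offset 3. INVALID
Stream 3: decodes cleanly. VALID
Stream 4: decodes cleanly. VALID

Answer: no no yes yes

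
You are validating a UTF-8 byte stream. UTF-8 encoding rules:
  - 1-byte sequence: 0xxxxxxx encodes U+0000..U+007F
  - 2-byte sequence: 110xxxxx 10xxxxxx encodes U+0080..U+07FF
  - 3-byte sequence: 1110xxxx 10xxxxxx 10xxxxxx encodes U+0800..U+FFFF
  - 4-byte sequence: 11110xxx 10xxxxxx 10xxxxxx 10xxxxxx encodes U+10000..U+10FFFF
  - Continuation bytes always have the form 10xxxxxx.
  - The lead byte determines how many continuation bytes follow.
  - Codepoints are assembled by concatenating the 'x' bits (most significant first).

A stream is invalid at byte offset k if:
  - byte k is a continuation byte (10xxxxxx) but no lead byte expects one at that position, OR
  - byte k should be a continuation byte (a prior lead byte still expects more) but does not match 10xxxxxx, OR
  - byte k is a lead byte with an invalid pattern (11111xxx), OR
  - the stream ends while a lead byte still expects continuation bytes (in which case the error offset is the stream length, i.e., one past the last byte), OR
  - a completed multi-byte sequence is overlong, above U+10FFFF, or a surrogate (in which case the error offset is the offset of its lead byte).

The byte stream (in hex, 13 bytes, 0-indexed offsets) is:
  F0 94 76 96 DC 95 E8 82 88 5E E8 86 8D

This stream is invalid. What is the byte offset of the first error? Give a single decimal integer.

Byte[0]=F0: 4-byte lead, need 3 cont bytes. acc=0x0
Byte[1]=94: continuation. acc=(acc<<6)|0x14=0x14
Byte[2]=76: expected 10xxxxxx continuation. INVALID

Answer: 2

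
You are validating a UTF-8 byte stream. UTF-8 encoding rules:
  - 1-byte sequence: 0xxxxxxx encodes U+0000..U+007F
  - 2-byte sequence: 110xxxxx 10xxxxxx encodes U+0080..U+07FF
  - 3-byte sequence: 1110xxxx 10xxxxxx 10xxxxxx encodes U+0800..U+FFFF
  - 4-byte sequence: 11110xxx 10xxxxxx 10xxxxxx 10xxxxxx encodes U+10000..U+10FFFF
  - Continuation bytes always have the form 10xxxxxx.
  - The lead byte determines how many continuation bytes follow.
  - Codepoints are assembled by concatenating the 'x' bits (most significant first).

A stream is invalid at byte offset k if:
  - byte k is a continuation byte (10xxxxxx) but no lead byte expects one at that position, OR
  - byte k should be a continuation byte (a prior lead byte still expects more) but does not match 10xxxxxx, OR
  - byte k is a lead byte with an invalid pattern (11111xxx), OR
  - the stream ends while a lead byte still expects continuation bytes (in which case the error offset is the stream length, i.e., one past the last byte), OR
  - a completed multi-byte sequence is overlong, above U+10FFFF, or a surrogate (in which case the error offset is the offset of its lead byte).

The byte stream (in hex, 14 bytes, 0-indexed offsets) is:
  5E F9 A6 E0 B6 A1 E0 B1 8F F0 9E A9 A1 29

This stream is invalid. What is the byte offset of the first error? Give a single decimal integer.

Answer: 1

Derivation:
Byte[0]=5E: 1-byte ASCII. cp=U+005E
Byte[1]=F9: INVALID lead byte (not 0xxx/110x/1110/11110)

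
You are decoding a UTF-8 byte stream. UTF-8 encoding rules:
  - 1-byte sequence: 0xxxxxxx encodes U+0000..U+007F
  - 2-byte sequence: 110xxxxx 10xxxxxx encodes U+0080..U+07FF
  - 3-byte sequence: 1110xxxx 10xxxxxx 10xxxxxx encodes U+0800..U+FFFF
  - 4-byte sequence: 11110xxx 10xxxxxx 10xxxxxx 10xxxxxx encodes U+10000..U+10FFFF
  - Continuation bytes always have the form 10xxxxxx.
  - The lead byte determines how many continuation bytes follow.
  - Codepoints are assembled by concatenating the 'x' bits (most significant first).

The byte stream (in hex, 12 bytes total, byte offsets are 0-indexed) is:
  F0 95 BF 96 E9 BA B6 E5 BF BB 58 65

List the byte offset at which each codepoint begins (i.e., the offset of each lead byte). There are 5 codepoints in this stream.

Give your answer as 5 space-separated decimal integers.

Answer: 0 4 7 10 11

Derivation:
Byte[0]=F0: 4-byte lead, need 3 cont bytes. acc=0x0
Byte[1]=95: continuation. acc=(acc<<6)|0x15=0x15
Byte[2]=BF: continuation. acc=(acc<<6)|0x3F=0x57F
Byte[3]=96: continuation. acc=(acc<<6)|0x16=0x15FD6
Completed: cp=U+15FD6 (starts at byte 0)
Byte[4]=E9: 3-byte lead, need 2 cont bytes. acc=0x9
Byte[5]=BA: continuation. acc=(acc<<6)|0x3A=0x27A
Byte[6]=B6: continuation. acc=(acc<<6)|0x36=0x9EB6
Completed: cp=U+9EB6 (starts at byte 4)
Byte[7]=E5: 3-byte lead, need 2 cont bytes. acc=0x5
Byte[8]=BF: continuation. acc=(acc<<6)|0x3F=0x17F
Byte[9]=BB: continuation. acc=(acc<<6)|0x3B=0x5FFB
Completed: cp=U+5FFB (starts at byte 7)
Byte[10]=58: 1-byte ASCII. cp=U+0058
Byte[11]=65: 1-byte ASCII. cp=U+0065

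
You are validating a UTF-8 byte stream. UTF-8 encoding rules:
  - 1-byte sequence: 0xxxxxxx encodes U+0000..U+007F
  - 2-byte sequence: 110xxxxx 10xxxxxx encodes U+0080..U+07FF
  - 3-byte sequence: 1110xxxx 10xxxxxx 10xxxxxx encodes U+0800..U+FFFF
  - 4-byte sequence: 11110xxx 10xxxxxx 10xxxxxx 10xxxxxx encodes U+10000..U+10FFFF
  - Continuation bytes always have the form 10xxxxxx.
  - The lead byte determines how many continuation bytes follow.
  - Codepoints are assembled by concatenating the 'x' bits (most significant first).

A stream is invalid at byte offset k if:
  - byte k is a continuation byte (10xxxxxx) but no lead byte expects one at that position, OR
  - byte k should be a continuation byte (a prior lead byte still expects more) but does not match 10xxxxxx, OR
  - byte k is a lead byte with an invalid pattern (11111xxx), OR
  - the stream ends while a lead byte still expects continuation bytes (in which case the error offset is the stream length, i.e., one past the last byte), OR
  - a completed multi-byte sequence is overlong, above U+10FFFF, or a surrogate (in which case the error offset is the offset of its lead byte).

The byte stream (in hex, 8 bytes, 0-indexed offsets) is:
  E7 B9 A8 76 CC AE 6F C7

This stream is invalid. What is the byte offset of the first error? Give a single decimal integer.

Answer: 8

Derivation:
Byte[0]=E7: 3-byte lead, need 2 cont bytes. acc=0x7
Byte[1]=B9: continuation. acc=(acc<<6)|0x39=0x1F9
Byte[2]=A8: continuation. acc=(acc<<6)|0x28=0x7E68
Completed: cp=U+7E68 (starts at byte 0)
Byte[3]=76: 1-byte ASCII. cp=U+0076
Byte[4]=CC: 2-byte lead, need 1 cont bytes. acc=0xC
Byte[5]=AE: continuation. acc=(acc<<6)|0x2E=0x32E
Completed: cp=U+032E (starts at byte 4)
Byte[6]=6F: 1-byte ASCII. cp=U+006F
Byte[7]=C7: 2-byte lead, need 1 cont bytes. acc=0x7
Byte[8]: stream ended, expected continuation. INVALID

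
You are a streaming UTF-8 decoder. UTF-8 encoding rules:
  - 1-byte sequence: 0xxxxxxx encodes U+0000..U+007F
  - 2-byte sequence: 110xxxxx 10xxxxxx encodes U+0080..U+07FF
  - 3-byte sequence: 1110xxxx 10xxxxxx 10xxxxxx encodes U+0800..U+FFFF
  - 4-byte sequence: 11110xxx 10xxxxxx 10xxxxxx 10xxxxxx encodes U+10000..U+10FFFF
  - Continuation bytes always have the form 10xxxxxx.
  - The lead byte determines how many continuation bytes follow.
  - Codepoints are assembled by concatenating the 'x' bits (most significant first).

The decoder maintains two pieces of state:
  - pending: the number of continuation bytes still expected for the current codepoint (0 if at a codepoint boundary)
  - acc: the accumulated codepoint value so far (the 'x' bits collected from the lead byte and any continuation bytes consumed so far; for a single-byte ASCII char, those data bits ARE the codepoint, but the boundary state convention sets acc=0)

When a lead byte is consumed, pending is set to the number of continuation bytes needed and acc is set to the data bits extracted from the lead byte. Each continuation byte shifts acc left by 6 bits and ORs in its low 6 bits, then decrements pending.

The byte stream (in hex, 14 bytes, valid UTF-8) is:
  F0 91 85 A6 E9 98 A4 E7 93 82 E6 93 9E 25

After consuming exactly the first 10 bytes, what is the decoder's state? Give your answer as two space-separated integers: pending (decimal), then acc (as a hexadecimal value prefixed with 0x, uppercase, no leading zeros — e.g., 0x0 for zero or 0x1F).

Answer: 0 0x74C2

Derivation:
Byte[0]=F0: 4-byte lead. pending=3, acc=0x0
Byte[1]=91: continuation. acc=(acc<<6)|0x11=0x11, pending=2
Byte[2]=85: continuation. acc=(acc<<6)|0x05=0x445, pending=1
Byte[3]=A6: continuation. acc=(acc<<6)|0x26=0x11166, pending=0
Byte[4]=E9: 3-byte lead. pending=2, acc=0x9
Byte[5]=98: continuation. acc=(acc<<6)|0x18=0x258, pending=1
Byte[6]=A4: continuation. acc=(acc<<6)|0x24=0x9624, pending=0
Byte[7]=E7: 3-byte lead. pending=2, acc=0x7
Byte[8]=93: continuation. acc=(acc<<6)|0x13=0x1D3, pending=1
Byte[9]=82: continuation. acc=(acc<<6)|0x02=0x74C2, pending=0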